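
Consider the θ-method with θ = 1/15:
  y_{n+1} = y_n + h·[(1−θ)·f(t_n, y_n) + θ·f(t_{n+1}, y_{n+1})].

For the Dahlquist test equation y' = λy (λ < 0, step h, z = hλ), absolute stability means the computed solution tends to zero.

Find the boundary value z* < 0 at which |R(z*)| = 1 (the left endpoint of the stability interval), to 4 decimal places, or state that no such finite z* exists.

Test eqn y'=λy, z=hλ:
  y_{n+1} = y_n + z·[14/15·y_n + 1/15·y_{n+1}] ⇒ (1 − 1/15z)y_{n+1} = (1 + 14/15z)y_n
  ⇒ R(z) = (1 + 14/15z)/(1 − 1/15z).

Find x<0 with |R(x)|<1.
x=-0.43: |R|=0.5820
R=−1: 1+14/15x = −1+1/15x ⇒ -13/15x=2 ⇒ x=2/(-13/15)=-2.3077
Confirm numerically:
  x=-1.910: |R|=0.69426 <1
  x=-1.861: |R|=0.65560 <1
  x=-1.564: |R|=0.41632 <1
  x=-2.862: |R|=1.40343 >1
  x=-2.855: |R|=1.39849 >1
  x=-2.392: |R|=1.06302 >1
So |R|<1 on (-2.3077, 0).

z* = -2.3077.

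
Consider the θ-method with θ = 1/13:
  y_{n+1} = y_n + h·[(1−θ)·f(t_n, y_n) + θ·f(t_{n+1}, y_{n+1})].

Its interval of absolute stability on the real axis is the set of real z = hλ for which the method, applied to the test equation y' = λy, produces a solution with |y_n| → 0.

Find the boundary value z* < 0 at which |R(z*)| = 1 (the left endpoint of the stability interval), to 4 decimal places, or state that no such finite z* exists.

With y'=λy (z=hλ):
  y_{n+1} = y_n + z·[12/13·y_n + 1/13·y_{n+1}] ⇒ (1 − 1/13z)y_{n+1} = (1 + 12/13z)y_n
  so R(z) = (1 + 12/13z)/(1 − 1/13z).

Need |R(x)|<1, x<0.
x=-1.6: |R|=0.4247
R=−1: 1+12/13x = −1+1/13x ⇒ -11/13x=2 ⇒ x=2/(-11/13)=-2.3636
Confirm numerically:
  x=-2.228: |R|=0.90202 <1
  x=-2.204: |R|=0.88450 <1
  x=-1.955: |R|=0.69943 <1
  x=-1.360: |R|=0.23120 <1
  x=-2.894: |R|=1.36706 >1
  x=-2.681: |R|=1.22263 >1
  x=-2.509: |R|=1.10310 >1
So |R|<1 on (-2.3636, 0).

left endpoint -2.3636.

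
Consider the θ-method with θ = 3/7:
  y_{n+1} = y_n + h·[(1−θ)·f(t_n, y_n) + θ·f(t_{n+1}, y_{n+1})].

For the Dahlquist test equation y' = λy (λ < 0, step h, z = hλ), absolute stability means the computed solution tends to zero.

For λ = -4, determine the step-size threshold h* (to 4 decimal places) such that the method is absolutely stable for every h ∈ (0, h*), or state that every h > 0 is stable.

With y'=λy (z=hλ):
  y_{n+1} = y_n + z·[4/7·y_n + 3/7·y_{n+1}] ⇒ (1 − 3/7z)y_{n+1} = (1 + 4/7z)y_n
  ⇒ R(z) = (1 + 4/7z)/(1 − 3/7z).

Find x<0 with |R(x)|<1.
x=-1.53: |R|=0.0759
R=−1: 1+4/7x = −1+3/7x ⇒ -1/7x=2 ⇒ x=2/(-1/7)=-14.0000
Confirm numerically:
  x=-10.249: |R|=0.90063 <1
  x=-8.581: |R|=0.83450 <1
  x=-6.273: |R|=0.70072 <1
  x=-14.091: |R|=1.00185 >1
  x=-14.037: |R|=1.00075 >1
Interval (-14.0000, 0).

(-14.0000,0); λ=-4 ⇒ h* = (14)/4 = 3.5000.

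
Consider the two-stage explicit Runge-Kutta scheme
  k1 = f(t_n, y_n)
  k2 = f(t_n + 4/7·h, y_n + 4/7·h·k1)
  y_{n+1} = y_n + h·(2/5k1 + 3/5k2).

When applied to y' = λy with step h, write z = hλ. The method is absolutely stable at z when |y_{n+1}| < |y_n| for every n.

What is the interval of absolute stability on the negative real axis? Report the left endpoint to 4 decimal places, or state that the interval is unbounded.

(-2.9167, 0).

Test eqn y'=λy, z=hλ:
  k1=λy_n ⇒ h·k1=z·y_n;  k2=λ(1+4/7z)y_n ⇒ h·k2=z(1+4/7z)y_n
  y_{n+1}/y_n = 1 + 2/5z + 3/5z(1+4/7z) = 1 + z + 12/35z²
  Hence R(z) = 1 + z + 12/35z².

Solve |R(x)|<1 on ℝ⁻.
x=-1.12: |R|=0.3101
R=1: x+12/35x²=0 ⇒ x=−35/12=-2.9167; min R=1−1/(4·12/35)=0.2708>−1
Confirm numerically:
  x=-2.607: |R|=0.72321 <1
  x=-2.303: |R|=0.51545 <1
  x=-1.340: |R|=0.27563 <1
  x=-3.354: |R|=1.50291 >1
  x=-3.282: |R|=1.41109 >1
Stable set (-2.9167, 0).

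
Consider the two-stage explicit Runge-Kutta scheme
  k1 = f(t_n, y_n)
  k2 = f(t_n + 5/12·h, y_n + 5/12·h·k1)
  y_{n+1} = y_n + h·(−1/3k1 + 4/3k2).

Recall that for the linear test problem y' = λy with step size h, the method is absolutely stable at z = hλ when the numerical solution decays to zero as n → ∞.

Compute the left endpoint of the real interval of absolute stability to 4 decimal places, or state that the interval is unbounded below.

z* = -1.8000.

On y'=λy, z=hλ:
  k1=λy_n ⇒ h·k1=z·y_n;  k2=λ(1+5/12z)y_n ⇒ h·k2=z(1+5/12z)y_n
  y_{n+1}/y_n = 1 − 1/3z + 4/3z(1+5/12z) = 1 + z + 5/9z²
  Hence R(z) = 1 + z + 5/9z².

Solve |R(x)|<1 on ℝ⁻.
x=-0.7: |R|=0.5722
R=1: x+5/9x²=0 ⇒ x=−9/5=-1.8000; min R=1−1/(4·5/9)=0.5500>−1
Confirm numerically:
  x=-1.621: |R|=0.83880 <1
  x=-1.298: |R|=0.63800 <1
  x=-0.978: |R|=0.55338 <1
  x=-2.279: |R|=1.60647 >1
  x=-1.901: |R|=1.10667 >1
So |R|<1 on (-1.8000, 0).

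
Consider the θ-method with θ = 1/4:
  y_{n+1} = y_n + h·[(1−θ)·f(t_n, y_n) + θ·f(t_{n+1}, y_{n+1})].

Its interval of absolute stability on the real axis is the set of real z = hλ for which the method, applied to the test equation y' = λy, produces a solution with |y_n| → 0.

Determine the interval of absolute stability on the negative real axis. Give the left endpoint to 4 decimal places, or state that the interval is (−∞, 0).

On y'=λy, z=hλ:
  y_{n+1} = y_n + z·[3/4·y_n + 1/4·y_{n+1}] ⇒ (1 − 1/4z)y_{n+1} = (1 + 3/4z)y_n
  Hence R(z) = (1 + 3/4z)/(1 − 1/4z).

Need |R(x)|<1, x<0.
x=-1.12: |R|=0.1250
R=−1: 1+3/4x = −1+1/4x ⇒ -1/2x=2 ⇒ x=2/(-1/2)=-4.0000
Confirm numerically:
  x=-3.567: |R|=0.88556 <1
  x=-3.548: |R|=0.88023 <1
  x=-2.875: |R|=0.67273 <1
  x=-2.759: |R|=0.63279 <1
  x=-4.305: |R|=1.07345 >1
  x=-4.202: |R|=1.04926 >1
  x=-4.130: |R|=1.03198 >1
So |R|<1 on (-4.0000, 0).

z∈(-4.0000,0).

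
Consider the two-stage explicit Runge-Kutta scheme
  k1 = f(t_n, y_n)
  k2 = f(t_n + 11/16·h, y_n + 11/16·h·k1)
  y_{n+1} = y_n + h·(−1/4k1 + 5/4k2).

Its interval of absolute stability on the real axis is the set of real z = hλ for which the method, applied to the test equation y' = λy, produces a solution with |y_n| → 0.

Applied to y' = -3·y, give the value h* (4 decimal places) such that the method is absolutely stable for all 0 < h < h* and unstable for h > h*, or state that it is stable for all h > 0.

(-1.1636,0); λ=-3 ⇒ h* = (64/55)/3 = 0.3879.

On y'=λy, z=hλ:
  k1=λy_n ⇒ h·k1=z·y_n;  k2=λ(1+11/16z)y_n ⇒ h·k2=z(1+11/16z)y_n
  y_{n+1}/y_n = 1 − 1/4z + 5/4z(1+11/16z) = 1 + z + 55/64z²
  so R(z) = 1 + z + 55/64z².

Need |R(x)|<1, x<0.
x=-0.79: |R|=0.7463
R=1: x+55/64x²=0 ⇒ x=−64/55=-1.1636; min R=1−1/(4·55/64)=0.7091>−1
Confirm numerically:
  x=-1.018: |R|=0.87259 <1
  x=-0.940: |R|=0.81934 <1
  x=-0.767: |R|=0.73856 <1
  x=-0.547: |R|=0.71013 <1
  x=-1.524: |R|=1.47196 >1
  x=-1.367: |R|=1.23890 >1
So |R|<1 on (-1.1636, 0).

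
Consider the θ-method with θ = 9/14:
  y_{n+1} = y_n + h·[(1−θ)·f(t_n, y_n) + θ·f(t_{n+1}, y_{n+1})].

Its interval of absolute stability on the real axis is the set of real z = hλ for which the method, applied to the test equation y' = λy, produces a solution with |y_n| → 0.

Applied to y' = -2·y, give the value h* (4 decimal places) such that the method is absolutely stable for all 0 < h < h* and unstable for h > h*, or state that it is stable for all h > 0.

Test eqn y'=λy, z=hλ:
  y_{n+1} = y_n + z·[5/14·y_n + 9/14·y_{n+1}] ⇒ (1 − 9/14z)y_{n+1} = (1 + 5/14z)y_n
  so R(z) = (1 + 5/14z)/(1 − 9/14z).

Need |R(x)|<1, x<0.
x=-0.68: |R|=0.5268
x=-2: |R|=0.1250
x=-10: |R|=0.3462
x=-100: |R|=0.5317
θ=9/14≥1/2 ⇒ |1+5/14x|<|1−9/14x| ∀x<0 ⇒ stable on all of ℝ⁻.

interval (−∞, 0). Any h>0 works for λ=-2.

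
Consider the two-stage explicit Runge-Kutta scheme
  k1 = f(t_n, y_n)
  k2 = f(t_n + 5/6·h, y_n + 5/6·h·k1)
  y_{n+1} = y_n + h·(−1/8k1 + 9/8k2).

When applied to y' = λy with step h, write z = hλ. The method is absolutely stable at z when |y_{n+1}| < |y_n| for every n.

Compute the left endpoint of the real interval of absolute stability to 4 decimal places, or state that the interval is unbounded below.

left endpoint -1.0667.

With y'=λy (z=hλ):
  k1=λy_n ⇒ h·k1=z·y_n;  k2=λ(1+5/6z)y_n ⇒ h·k2=z(1+5/6z)y_n
  y_{n+1}/y_n = 1 − 1/8z + 9/8z(1+5/6z) = 1 + z + 15/16z²
  Hence R(z) = 1 + z + 15/16z².

Boundary: |R(x)|=1, x<0.
x=-0.85: |R|=0.8273
R=1: x+15/16x²=0 ⇒ x=−16/15=-1.0667; min R=1−1/(4·15/16)=0.7333>−1
Confirm numerically:
  x=-1.042: |R|=0.97590 <1
  x=-0.966: |R|=0.90883 <1
  x=-0.816: |R|=0.80824 <1
  x=-0.513: |R|=0.73372 <1
  x=-1.582: |R|=1.76430 >1
  x=-1.490: |R|=1.59134 >1
  x=-1.176: |R|=1.12054 >1
Interval (-1.0667, 0).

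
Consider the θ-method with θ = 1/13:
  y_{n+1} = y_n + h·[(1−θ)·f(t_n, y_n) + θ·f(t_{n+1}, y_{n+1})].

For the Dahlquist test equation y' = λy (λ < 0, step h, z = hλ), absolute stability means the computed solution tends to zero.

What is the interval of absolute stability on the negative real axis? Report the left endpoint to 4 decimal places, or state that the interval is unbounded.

z∈(-2.3636,0).

With y'=λy (z=hλ):
  y_{n+1} = y_n + z·[12/13·y_n + 1/13·y_{n+1}] ⇒ (1 − 1/13z)y_{n+1} = (1 + 12/13z)y_n
  so R(z) = (1 + 12/13z)/(1 − 1/13z).

Need |R(x)|<1, x<0.
x=-1.51: |R|=0.3529
R=−1: 1+12/13x = −1+1/13x ⇒ -11/13x=2 ⇒ x=2/(-11/13)=-2.3636
Confirm numerically:
  x=-2.251: |R|=0.91876 <1
  x=-1.206: |R|=0.10362 <1
  x=-1.145: |R|=0.05232 <1
  x=-2.840: |R|=1.33081 >1
  x=-2.626: |R|=1.18469 >1
  x=-2.516: |R|=1.10802 >1
So |R|<1 on (-2.3636, 0).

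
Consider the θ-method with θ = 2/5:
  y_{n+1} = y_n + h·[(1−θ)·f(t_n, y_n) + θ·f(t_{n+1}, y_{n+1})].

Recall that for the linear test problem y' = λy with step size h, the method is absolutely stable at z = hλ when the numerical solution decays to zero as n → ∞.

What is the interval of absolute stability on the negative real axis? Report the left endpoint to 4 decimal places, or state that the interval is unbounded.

Test eqn y'=λy, z=hλ:
  y_{n+1} = y_n + z·[3/5·y_n + 2/5·y_{n+1}] ⇒ (1 − 2/5z)y_{n+1} = (1 + 3/5z)y_n
  ⇒ R(z) = (1 + 3/5z)/(1 − 2/5z).

Boundary: |R(x)|=1, x<0.
x=-0.59: |R|=0.5227
R=−1: 1+3/5x = −1+2/5x ⇒ -1/5x=2 ⇒ x=2/(-1/5)=-10.0000
Confirm numerically:
  x=-8.805: |R|=0.94715 <1
  x=-7.933: |R|=0.90094 <1
  x=-7.848: |R|=0.89602 <1
  x=-10.582: |R|=1.02224 >1
  x=-10.350: |R|=1.01362 >1
  x=-10.251: |R|=1.00984 >1
Stable set (-10.0000, 0).

(-10.0000, 0).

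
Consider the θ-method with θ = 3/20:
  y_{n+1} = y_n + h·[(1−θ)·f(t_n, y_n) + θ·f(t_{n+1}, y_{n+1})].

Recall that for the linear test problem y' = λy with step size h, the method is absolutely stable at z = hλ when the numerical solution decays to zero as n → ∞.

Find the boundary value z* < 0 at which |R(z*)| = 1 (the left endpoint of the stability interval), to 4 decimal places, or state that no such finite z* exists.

Test eqn y'=λy, z=hλ:
  y_{n+1} = y_n + z·[17/20·y_n + 3/20·y_{n+1}] ⇒ (1 − 3/20z)y_{n+1} = (1 + 17/20z)y_n
  Hence R(z) = (1 + 17/20z)/(1 − 3/20z).

Solve |R(x)|<1 on ℝ⁻.
x=-1.31: |R|=0.0949
R=−1: 1+17/20x = −1+3/20x ⇒ -7/10x=2 ⇒ x=2/(-7/10)=-2.8571
Confirm numerically:
  x=-2.832: |R|=0.98765 <1
  x=-2.414: |R|=0.77226 <1
  x=-2.360: |R|=0.74298 <1
  x=-3.373: |R|=1.23978 >1
  x=-3.334: |R|=1.22252 >1
  x=-3.213: |R|=1.16809 >1
So |R|<1 on (-2.8571, 0).

left endpoint -2.8571.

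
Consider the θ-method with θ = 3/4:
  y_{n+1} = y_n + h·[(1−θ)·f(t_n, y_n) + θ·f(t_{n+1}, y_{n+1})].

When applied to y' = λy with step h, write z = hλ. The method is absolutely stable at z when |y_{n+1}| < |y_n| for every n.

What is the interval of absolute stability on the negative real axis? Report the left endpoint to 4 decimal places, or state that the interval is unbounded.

unbounded; (−∞, 0).

Test eqn y'=λy, z=hλ:
  y_{n+1} = y_n + z·[1/4·y_n + 3/4·y_{n+1}] ⇒ (1 − 3/4z)y_{n+1} = (1 + 1/4z)y_n
  so R(z) = (1 + 1/4z)/(1 − 3/4z).

Boundary: |R(x)|=1, x<0.
x=-0.57: |R|=0.6007
x=-2: |R|=0.2000
x=-10: |R|=0.1765
x=-100: |R|=0.3158
θ=3/4≥1/2 ⇒ |1+1/4x|<|1−3/4x| ∀x<0 ⇒ stable on all of ℝ⁻.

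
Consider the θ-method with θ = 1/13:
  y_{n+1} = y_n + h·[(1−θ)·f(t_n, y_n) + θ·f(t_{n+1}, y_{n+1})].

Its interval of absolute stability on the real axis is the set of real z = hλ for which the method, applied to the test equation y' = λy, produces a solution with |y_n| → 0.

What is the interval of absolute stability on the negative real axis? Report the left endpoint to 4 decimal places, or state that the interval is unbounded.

With y'=λy (z=hλ):
  y_{n+1} = y_n + z·[12/13·y_n + 1/13·y_{n+1}] ⇒ (1 − 1/13z)y_{n+1} = (1 + 12/13z)y_n
  so R(z) = (1 + 12/13z)/(1 − 1/13z).

Boundary: |R(x)|=1, x<0.
x=-1.56: |R|=0.3929
R=−1: 1+12/13x = −1+1/13x ⇒ -11/13x=2 ⇒ x=2/(-11/13)=-2.3636
Confirm numerically:
  x=-2.325: |R|=0.97227 <1
  x=-2.022: |R|=0.74983 <1
  x=-1.962: |R|=0.70472 <1
  x=-1.674: |R|=0.48303 <1
  x=-2.908: |R|=1.37641 >1
  x=-2.528: |R|=1.11643 >1
Interval (-2.3636, 0).

(-2.3636, 0).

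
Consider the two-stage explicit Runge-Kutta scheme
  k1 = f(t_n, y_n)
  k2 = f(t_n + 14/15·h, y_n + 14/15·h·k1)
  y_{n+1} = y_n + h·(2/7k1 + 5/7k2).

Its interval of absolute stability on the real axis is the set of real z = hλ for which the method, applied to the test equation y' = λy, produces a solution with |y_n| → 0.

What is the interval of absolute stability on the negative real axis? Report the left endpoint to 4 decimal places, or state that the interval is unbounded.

(-1.5000, 0).

With y'=λy (z=hλ):
  k1=λy_n ⇒ h·k1=z·y_n;  k2=λ(1+14/15z)y_n ⇒ h·k2=z(1+14/15z)y_n
  y_{n+1}/y_n = 1 + 2/7z + 5/7z(1+14/15z) = 1 + z + 2/3z²
  so R(z) = 1 + z + 2/3z².

Need |R(x)|<1, x<0.
x=-0.88: |R|=0.6363
R=1: x+2/3x²=0 ⇒ x=−3/2=-1.5000; min R=1−1/(4·2/3)=0.6250>−1
Confirm numerically:
  x=-1.464: |R|=0.96486 <1
  x=-1.083: |R|=0.69893 <1
  x=-0.888: |R|=0.63770 <1
  x=-2.013: |R|=1.68845 >1
  x=-1.860: |R|=1.44640 >1
  x=-1.597: |R|=1.10327 >1
Interval (-1.5000, 0).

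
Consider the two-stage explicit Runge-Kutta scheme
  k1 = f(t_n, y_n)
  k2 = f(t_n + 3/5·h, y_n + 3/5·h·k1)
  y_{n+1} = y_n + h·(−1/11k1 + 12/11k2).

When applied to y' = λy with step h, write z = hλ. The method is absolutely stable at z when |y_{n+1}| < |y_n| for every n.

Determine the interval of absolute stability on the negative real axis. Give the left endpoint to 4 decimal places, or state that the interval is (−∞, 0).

On y'=λy, z=hλ:
  k1=λy_n ⇒ h·k1=z·y_n;  k2=λ(1+3/5z)y_n ⇒ h·k2=z(1+3/5z)y_n
  y_{n+1}/y_n = 1 − 1/11z + 12/11z(1+3/5z) = 1 + z + 36/55z²
  ⇒ R(z) = 1 + z + 36/55z².

Find x<0 with |R(x)|<1.
x=-1.49: |R|=0.9632
R=1: x+36/55x²=0 ⇒ x=−55/36=-1.5278; min R=1−1/(4·36/55)=0.6181>−1
Confirm numerically:
  x=-1.471: |R|=0.94533 <1
  x=-1.128: |R|=0.70483 <1
  x=-1.082: |R|=0.68429 <1
  x=-0.681: |R|=0.62255 <1
  x=-2.029: |R|=1.66566 >1
  x=-1.869: |R|=1.41743 >1
  x=-1.712: |R|=1.20644 >1
So |R|<1 on (-1.5278, 0).

z∈(-1.5278,0).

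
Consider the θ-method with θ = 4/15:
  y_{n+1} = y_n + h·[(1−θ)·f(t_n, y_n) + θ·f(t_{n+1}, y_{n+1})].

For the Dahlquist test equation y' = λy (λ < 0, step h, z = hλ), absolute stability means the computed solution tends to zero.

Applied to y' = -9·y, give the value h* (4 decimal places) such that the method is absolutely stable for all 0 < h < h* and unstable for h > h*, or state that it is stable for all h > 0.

Set f=λy, z=hλ:
  y_{n+1} = y_n + z·[11/15·y_n + 4/15·y_{n+1}] ⇒ (1 − 4/15z)y_{n+1} = (1 + 11/15z)y_n
  R(z) = (1 + 11/15z)/(1 − 4/15z).

Boundary: |R(x)|=1, x<0.
x=-0.99: |R|=0.2168
R=−1: 1+11/15x = −1+4/15x ⇒ -7/15x=2 ⇒ x=2/(-7/15)=-4.2857
Confirm numerically:
  x=-4.002: |R|=0.93595 <1
  x=-2.479: |R|=0.49241 <1
  x=-2.477: |R|=0.49169 <1
  x=-4.844: |R|=1.11368 >1
  x=-4.803: |R|=1.10584 >1
Stable set (-4.2857, 0).

(-4.2857,0); λ=-9 ⇒ h* = (30/7)/9 = 0.4762.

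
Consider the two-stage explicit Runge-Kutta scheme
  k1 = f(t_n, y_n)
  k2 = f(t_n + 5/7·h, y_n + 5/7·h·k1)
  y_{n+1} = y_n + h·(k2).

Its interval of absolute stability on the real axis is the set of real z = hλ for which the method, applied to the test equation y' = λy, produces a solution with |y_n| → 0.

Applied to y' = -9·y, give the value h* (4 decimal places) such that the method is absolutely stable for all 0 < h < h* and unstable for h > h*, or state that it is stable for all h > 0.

Set f=λy, z=hλ:
  k1=λy_n ⇒ h·k1=z·y_n;  k2=λ(1+5/7z)y_n ⇒ h·k2=z(1+5/7z)y_n
  y_{n+1}/y_n = 1 + z(1+5/7z) = 1 + z + 5/7z²
  ⇒ R(z) = 1 + z + 5/7z².

Need |R(x)|<1, x<0.
x=-1.12: |R|=0.7760
R=1: x+5/7x²=0 ⇒ x=−7/5=-1.4000; min R=1−1/(4·5/7)=0.6500>−1
Confirm numerically:
  x=-1.349: |R|=0.95086 <1
  x=-1.154: |R|=0.79723 <1
  x=-1.141: |R|=0.78892 <1
  x=-0.585: |R|=0.65945 <1
  x=-1.935: |R|=1.73945 >1
  x=-1.538: |R|=1.15160 >1
Stable set (-1.4000, 0).

(-1.4000,0); λ=-9 ⇒ h* = (7/5)/9 = 0.1556.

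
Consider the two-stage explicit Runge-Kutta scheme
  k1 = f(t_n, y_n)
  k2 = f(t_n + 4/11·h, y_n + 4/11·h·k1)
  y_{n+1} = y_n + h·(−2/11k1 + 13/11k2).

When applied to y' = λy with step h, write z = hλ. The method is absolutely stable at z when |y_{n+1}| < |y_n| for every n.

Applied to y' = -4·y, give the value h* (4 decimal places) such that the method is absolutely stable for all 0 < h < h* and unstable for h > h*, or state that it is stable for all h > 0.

(-2.3269,0); λ=-4 ⇒ h* = (121/52)/4 = 0.5817.

With y'=λy (z=hλ):
  k1=λy_n ⇒ h·k1=z·y_n;  k2=λ(1+4/11z)y_n ⇒ h·k2=z(1+4/11z)y_n
  y_{n+1}/y_n = 1 − 2/11z + 13/11z(1+4/11z) = 1 + z + 52/121z²
  R(z) = 1 + z + 52/121z².

Boundary: |R(x)|=1, x<0.
x=-1.04: |R|=0.4248
R=1: x+52/121x²=0 ⇒ x=−121/52=-2.3269; min R=1−1/(4·52/121)=0.4183>−1
Confirm numerically:
  x=-2.137: |R|=0.82558 <1
  x=-1.920: |R|=0.66424 <1
  x=-1.103: |R|=0.41984 <1
  x=-2.889: |R|=1.69785 >1
  x=-2.487: |R|=1.17109 >1
So |R|<1 on (-2.3269, 0).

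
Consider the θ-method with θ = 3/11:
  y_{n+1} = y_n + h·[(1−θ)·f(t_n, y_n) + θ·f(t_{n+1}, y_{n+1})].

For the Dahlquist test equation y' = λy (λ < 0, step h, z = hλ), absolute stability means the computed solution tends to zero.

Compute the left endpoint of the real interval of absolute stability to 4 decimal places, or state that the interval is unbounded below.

z* = -4.4000.

On y'=λy, z=hλ:
  y_{n+1} = y_n + z·[8/11·y_n + 3/11·y_{n+1}] ⇒ (1 − 3/11z)y_{n+1} = (1 + 8/11z)y_n
  so R(z) = (1 + 8/11z)/(1 − 3/11z).

Need |R(x)|<1, x<0.
x=-1.06: |R|=0.1777
R=−1: 1+8/11x = −1+3/11x ⇒ -5/11x=2 ⇒ x=2/(-5/11)=-4.4000
Confirm numerically:
  x=-4.120: |R|=0.94007 <1
  x=-3.605: |R|=0.81779 <1
  x=-3.537: |R|=0.80033 <1
  x=-4.941: |R|=1.10475 >1
  x=-4.856: |R|=1.08917 >1
Stable set (-4.4000, 0).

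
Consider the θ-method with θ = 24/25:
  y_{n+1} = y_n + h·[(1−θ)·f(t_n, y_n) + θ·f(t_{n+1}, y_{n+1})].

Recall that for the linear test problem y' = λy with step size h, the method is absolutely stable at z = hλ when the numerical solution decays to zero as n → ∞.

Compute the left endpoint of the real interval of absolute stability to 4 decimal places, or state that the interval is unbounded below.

unbounded; (−∞, 0).

On y'=λy, z=hλ:
  y_{n+1} = y_n + z·[1/25·y_n + 24/25·y_{n+1}] ⇒ (1 − 24/25z)y_{n+1} = (1 + 1/25z)y_n
  Hence R(z) = (1 + 1/25z)/(1 − 24/25z).

Boundary: |R(x)|=1, x<0.
x=-0.73: |R|=0.5708
x=-2: |R|=0.3151
x=-10: |R|=0.0566
x=-100: |R|=0.0309
θ=24/25≥1/2 ⇒ |1+1/25x|<|1−24/25x| ∀x<0 ⇒ stable on all of ℝ⁻.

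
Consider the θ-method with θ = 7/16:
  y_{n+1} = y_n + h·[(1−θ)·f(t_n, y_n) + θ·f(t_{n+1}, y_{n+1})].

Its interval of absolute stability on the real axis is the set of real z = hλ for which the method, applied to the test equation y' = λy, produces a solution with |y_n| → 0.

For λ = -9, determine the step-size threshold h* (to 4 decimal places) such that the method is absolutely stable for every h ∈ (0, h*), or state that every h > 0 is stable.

With y'=λy (z=hλ):
  y_{n+1} = y_n + z·[9/16·y_n + 7/16·y_{n+1}] ⇒ (1 − 7/16z)y_{n+1} = (1 + 9/16z)y_n
  R(z) = (1 + 9/16z)/(1 − 7/16z).

Boundary: |R(x)|=1, x<0.
x=-1.34: |R|=0.1552
R=−1: 1+9/16x = −1+7/16x ⇒ -1/8x=2 ⇒ x=2/(-1/8)=-16.0000
Confirm numerically:
  x=-15.375: |R|=0.98989 <1
  x=-7.655: |R|=0.76015 <1
  x=-7.343: |R|=0.74312 <1
  x=-16.384: |R|=1.00588 >1
  x=-16.337: |R|=1.00517 >1
  x=-16.080: |R|=1.00124 >1
Interval (-16.0000, 0).

(-16.0000,0); λ=-9 ⇒ h* = (16)/9 = 1.7778.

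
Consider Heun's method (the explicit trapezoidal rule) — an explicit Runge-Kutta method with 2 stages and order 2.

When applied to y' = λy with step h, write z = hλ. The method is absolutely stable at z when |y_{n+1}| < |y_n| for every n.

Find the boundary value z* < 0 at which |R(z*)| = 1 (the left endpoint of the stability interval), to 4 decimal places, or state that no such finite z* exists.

left endpoint -2.0000.

On y'=λy, z=hλ:
  order 2, 2-stage ⇒ R(z)=1+z+z^2/2
  (e.g. R(-0.82)=0.51620, |R|=0.51620)

Need |R(x)|<1, x<0.
x=-0.82: |R|=0.5162
|R(-1.8)|=0.8200 |R(-1.78)|=0.8042 |R(-1.03)|=0.5005
Bisect:
  x_lo=-2.7747 |R|=2.0749  x_hi=-0.1981 |R|=0.8215
  mid=-1.48644 |R|=0.61831 →hi
  mid=-2.13059 |R|=1.13912 →lo
  mid=-1.80851 |R|=0.82685 →hi
  mid=-1.96955 |R|=0.97001 →hi
  mid=-2.05007 |R|=1.05132 →lo
  mid=-2.00981 |R|=1.00986 →lo
  mid=-1.98968 |R|=0.98973 →hi
  mid=-1.99975 |R|=0.99975 →hi
  ...
  [-2.00006,-1.99990] ⇒ x*=-2.0000
So |R|<1 on (-2.0000, 0).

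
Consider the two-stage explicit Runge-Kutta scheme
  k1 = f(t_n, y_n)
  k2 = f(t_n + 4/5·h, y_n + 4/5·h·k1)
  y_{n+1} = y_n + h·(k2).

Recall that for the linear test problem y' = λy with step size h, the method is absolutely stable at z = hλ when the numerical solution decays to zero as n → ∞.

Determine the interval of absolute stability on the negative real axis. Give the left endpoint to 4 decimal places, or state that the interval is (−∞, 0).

With y'=λy (z=hλ):
  k1=λy_n ⇒ h·k1=z·y_n;  k2=λ(1+4/5z)y_n ⇒ h·k2=z(1+4/5z)y_n
  y_{n+1}/y_n = 1 + z(1+4/5z) = 1 + z + 4/5z²
  R(z) = 1 + z + 4/5z².

Need |R(x)|<1, x<0.
x=-1.26: |R|=1.0101
R=1: x+4/5x²=0 ⇒ x=−5/4=-1.2500; min R=1−1/(4·4/5)=0.6875>−1
Confirm numerically:
  x=-1.061: |R|=0.83958 <1
  x=-0.759: |R|=0.70186 <1
  x=-0.561: |R|=0.69078 <1
  x=-1.773: |R|=1.74182 >1
  x=-1.692: |R|=1.59829 >1
  x=-1.372: |R|=1.13391 >1
Interval (-1.2500, 0).

z∈(-1.2500,0).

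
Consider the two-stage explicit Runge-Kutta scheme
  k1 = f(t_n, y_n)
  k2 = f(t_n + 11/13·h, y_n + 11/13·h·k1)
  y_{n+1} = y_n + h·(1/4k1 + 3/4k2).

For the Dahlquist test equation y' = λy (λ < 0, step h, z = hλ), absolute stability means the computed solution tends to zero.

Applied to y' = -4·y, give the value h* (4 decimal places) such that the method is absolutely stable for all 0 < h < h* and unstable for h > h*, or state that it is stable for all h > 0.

On y'=λy, z=hλ:
  k1=λy_n ⇒ h·k1=z·y_n;  k2=λ(1+11/13z)y_n ⇒ h·k2=z(1+11/13z)y_n
  y_{n+1}/y_n = 1 + 1/4z + 3/4z(1+11/13z) = 1 + z + 33/52z²
  Hence R(z) = 1 + z + 33/52z².

Solve |R(x)|<1 on ℝ⁻.
x=-1.03: |R|=0.6433
R=1: x+33/52x²=0 ⇒ x=−52/33=-1.5758; min R=1−1/(4·33/52)=0.6061>−1
Confirm numerically:
  x=-1.434: |R|=0.87100 <1
  x=-1.106: |R|=0.67028 <1
  x=-0.880: |R|=0.61145 <1
  x=-0.842: |R|=0.60792 <1
  x=-1.887: |R|=1.37272 >1
  x=-1.843: |R|=1.31257 >1
Interval (-1.5758, 0).

(-1.5758,0); λ=-4 ⇒ h* = (52/33)/4 = 0.3939.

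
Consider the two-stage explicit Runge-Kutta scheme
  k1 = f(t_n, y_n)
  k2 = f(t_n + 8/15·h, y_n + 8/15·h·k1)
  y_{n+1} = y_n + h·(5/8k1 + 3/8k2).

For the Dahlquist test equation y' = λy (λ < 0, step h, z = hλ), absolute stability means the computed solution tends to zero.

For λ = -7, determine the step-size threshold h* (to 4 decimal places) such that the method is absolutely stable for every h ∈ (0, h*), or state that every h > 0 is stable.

(-5.0000,0); λ=-7 ⇒ h* = (5)/7 = 0.7143.

Set f=λy, z=hλ:
  k1=λy_n ⇒ h·k1=z·y_n;  k2=λ(1+8/15z)y_n ⇒ h·k2=z(1+8/15z)y_n
  y_{n+1}/y_n = 1 + 5/8z + 3/8z(1+8/15z) = 1 + z + 1/5z²
  R(z) = 1 + z + 1/5z².

Solve |R(x)|<1 on ℝ⁻.
x=-0.98: |R|=0.2121
R=1: x+1/5x²=0 ⇒ x=−5=-5.0000; min R=1−1/(4·1/5)=-0.2500>−1
Confirm numerically:
  x=-4.946: |R|=0.94658 <1
  x=-4.452: |R|=0.51206 <1
  x=-3.628: |R|=0.00448 <1
  x=-2.453: |R|=0.24956 <1
  x=-5.595: |R|=1.66580 >1
  x=-5.060: |R|=1.06072 >1
Interval (-5.0000, 0).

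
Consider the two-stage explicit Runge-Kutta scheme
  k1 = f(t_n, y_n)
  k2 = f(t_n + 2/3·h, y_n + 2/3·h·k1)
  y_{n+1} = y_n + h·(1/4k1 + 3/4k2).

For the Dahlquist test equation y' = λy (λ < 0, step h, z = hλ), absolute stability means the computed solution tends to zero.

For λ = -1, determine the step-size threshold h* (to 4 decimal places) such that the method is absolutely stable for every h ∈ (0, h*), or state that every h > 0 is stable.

Set f=λy, z=hλ:
  k1=λy_n ⇒ h·k1=z·y_n;  k2=λ(1+2/3z)y_n ⇒ h·k2=z(1+2/3z)y_n
  y_{n+1}/y_n = 1 + 1/4z + 3/4z(1+2/3z) = 1 + z + 1/2z²
  Hence R(z) = 1 + z + 1/2z².

Boundary: |R(x)|=1, x<0.
x=-0.9: |R|=0.5050
R=1: x+1/2x²=0 ⇒ x=−2=-2.0000; min R=1−1/(4·1/2)=0.5000>−1
Confirm numerically:
  x=-1.428: |R|=0.59159 <1
  x=-1.319: |R|=0.55088 <1
  x=-0.975: |R|=0.50031 <1
  x=-2.370: |R|=1.43845 >1
  x=-2.301: |R|=1.34630 >1
  x=-2.204: |R|=1.22481 >1
So |R|<1 on (-2.0000, 0).

(-2.0000,0); λ=-1 ⇒ h* = (2)/1 = 2.0000.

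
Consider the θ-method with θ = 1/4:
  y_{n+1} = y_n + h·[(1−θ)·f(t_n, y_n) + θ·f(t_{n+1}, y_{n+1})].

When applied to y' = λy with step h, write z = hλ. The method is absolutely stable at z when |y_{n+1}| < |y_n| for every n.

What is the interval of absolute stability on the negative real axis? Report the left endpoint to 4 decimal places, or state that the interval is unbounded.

Test eqn y'=λy, z=hλ:
  y_{n+1} = y_n + z·[3/4·y_n + 1/4·y_{n+1}] ⇒ (1 − 1/4z)y_{n+1} = (1 + 3/4z)y_n
  ⇒ R(z) = (1 + 3/4z)/(1 − 1/4z).

Boundary: |R(x)|=1, x<0.
x=-0.31: |R|=0.7123
R=−1: 1+3/4x = −1+1/4x ⇒ -1/2x=2 ⇒ x=2/(-1/2)=-4.0000
Confirm numerically:
  x=-3.814: |R|=0.95239 <1
  x=-3.720: |R|=0.92746 <1
  x=-2.826: |R|=0.65602 <1
  x=-4.336: |R|=1.08061 >1
  x=-4.133: |R|=1.03271 >1
  x=-4.122: |R|=1.03004 >1
Stable set (-4.0000, 0).

z∈(-4.0000,0).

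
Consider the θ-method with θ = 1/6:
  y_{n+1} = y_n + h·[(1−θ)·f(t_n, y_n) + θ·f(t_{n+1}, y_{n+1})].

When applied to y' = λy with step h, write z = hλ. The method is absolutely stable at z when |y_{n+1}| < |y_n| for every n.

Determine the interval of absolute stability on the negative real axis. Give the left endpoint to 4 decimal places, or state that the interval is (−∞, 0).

On y'=λy, z=hλ:
  y_{n+1} = y_n + z·[5/6·y_n + 1/6·y_{n+1}] ⇒ (1 − 1/6z)y_{n+1} = (1 + 5/6z)y_n
  so R(z) = (1 + 5/6z)/(1 − 1/6z).

Solve |R(x)|<1 on ℝ⁻.
x=-0.94: |R|=0.1873
R=−1: 1+5/6x = −1+1/6x ⇒ -2/3x=2 ⇒ x=2/(-2/3)=-3.0000
Confirm numerically:
  x=-2.392: |R|=0.71020 <1
  x=-1.953: |R|=0.47341 <1
  x=-1.771: |R|=0.36739 <1
  x=-1.321: |R|=0.08264 <1
  x=-3.566: |R|=1.23667 >1
  x=-3.127: |R|=1.05566 >1
  x=-3.086: |R|=1.03786 >1
Stable set (-3.0000, 0).

(-3.0000, 0).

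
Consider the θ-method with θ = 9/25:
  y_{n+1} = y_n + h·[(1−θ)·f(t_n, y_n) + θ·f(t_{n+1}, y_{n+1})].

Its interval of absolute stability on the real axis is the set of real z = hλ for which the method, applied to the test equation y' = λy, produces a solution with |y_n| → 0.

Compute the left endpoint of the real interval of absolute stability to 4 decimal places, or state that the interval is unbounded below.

left endpoint -7.1429.

With y'=λy (z=hλ):
  y_{n+1} = y_n + z·[16/25·y_n + 9/25·y_{n+1}] ⇒ (1 − 9/25z)y_{n+1} = (1 + 16/25z)y_n
  Hence R(z) = (1 + 16/25z)/(1 − 9/25z).

Need |R(x)|<1, x<0.
x=-0.65: |R|=0.4733
R=−1: 1+16/25x = −1+9/25x ⇒ -7/25x=2 ⇒ x=2/(-7/25)=-7.1429
Confirm numerically:
  x=-7.067: |R|=0.99401 <1
  x=-4.183: |R|=0.66927 <1
  x=-3.982: |R|=0.63631 <1
  x=-7.457: |R|=1.02387 >1
  x=-7.392: |R|=1.01905 >1
Interval (-7.1429, 0).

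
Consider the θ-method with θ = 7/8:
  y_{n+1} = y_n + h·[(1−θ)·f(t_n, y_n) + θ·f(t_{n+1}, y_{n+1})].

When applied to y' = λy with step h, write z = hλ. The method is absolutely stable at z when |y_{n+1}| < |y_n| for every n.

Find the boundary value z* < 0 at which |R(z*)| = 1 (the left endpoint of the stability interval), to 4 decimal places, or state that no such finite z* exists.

(−∞, 0) — no finite endpoint.

Set f=λy, z=hλ:
  y_{n+1} = y_n + z·[1/8·y_n + 7/8·y_{n+1}] ⇒ (1 − 7/8z)y_{n+1} = (1 + 1/8z)y_n
  Hence R(z) = (1 + 1/8z)/(1 − 7/8z).

Boundary: |R(x)|=1, x<0.
x=-1.43: |R|=0.3648
x=-2: |R|=0.2727
x=-10: |R|=0.0256
x=-100: |R|=0.1299
θ=7/8≥1/2 ⇒ |1+1/8x|<|1−7/8x| ∀x<0 ⇒ interval (−∞,0).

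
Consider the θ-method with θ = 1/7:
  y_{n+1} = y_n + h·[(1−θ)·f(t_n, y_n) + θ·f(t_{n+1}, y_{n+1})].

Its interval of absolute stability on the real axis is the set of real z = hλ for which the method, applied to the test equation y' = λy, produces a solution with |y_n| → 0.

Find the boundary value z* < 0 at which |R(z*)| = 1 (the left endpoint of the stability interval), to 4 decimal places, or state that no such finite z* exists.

left endpoint -2.8000.

Set f=λy, z=hλ:
  y_{n+1} = y_n + z·[6/7·y_n + 1/7·y_{n+1}] ⇒ (1 − 1/7z)y_{n+1} = (1 + 6/7z)y_n
  so R(z) = (1 + 6/7z)/(1 − 1/7z).

Solve |R(x)|<1 on ℝ⁻.
x=-0.64: |R|=0.4136
R=−1: 1+6/7x = −1+1/7x ⇒ -5/7x=2 ⇒ x=2/(-5/7)=-2.8000
Confirm numerically:
  x=-2.162: |R|=0.65182 <1
  x=-1.937: |R|=0.51718 <1
  x=-1.348: |R|=0.13033 <1
  x=-3.222: |R|=1.20642 >1
  x=-2.855: |R|=1.02790 >1
Interval (-2.8000, 0).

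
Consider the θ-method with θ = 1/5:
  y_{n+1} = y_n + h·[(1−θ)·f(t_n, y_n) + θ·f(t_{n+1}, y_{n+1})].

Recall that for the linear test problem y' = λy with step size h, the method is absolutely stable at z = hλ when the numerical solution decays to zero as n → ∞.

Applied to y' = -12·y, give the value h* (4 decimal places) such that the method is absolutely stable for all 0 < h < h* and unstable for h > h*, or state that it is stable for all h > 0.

(-3.3333,0); λ=-12 ⇒ h* = (10/3)/12 = 0.2778.

On y'=λy, z=hλ:
  y_{n+1} = y_n + z·[4/5·y_n + 1/5·y_{n+1}] ⇒ (1 − 1/5z)y_{n+1} = (1 + 4/5z)y_n
  Hence R(z) = (1 + 4/5z)/(1 − 1/5z).

Find x<0 with |R(x)|<1.
x=-1.17: |R|=0.0519
R=−1: 1+4/5x = −1+1/5x ⇒ -3/5x=2 ⇒ x=2/(-3/5)=-3.3333
Confirm numerically:
  x=-3.254: |R|=0.97117 <1
  x=-3.200: |R|=0.95122 <1
  x=-2.833: |R|=0.80837 <1
  x=-3.710: |R|=1.12974 >1
  x=-3.421: |R|=1.03123 >1
Stable set (-3.3333, 0).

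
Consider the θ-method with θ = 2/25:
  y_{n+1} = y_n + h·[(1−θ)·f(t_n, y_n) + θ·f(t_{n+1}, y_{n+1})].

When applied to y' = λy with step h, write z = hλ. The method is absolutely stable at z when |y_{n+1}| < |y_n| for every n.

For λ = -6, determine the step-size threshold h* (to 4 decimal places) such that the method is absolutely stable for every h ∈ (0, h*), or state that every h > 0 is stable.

(-2.3810,0); λ=-6 ⇒ h* = (50/21)/6 = 0.3968.

Set f=λy, z=hλ:
  y_{n+1} = y_n + z·[23/25·y_n + 2/25·y_{n+1}] ⇒ (1 − 2/25z)y_{n+1} = (1 + 23/25z)y_n
  so R(z) = (1 + 23/25z)/(1 − 2/25z).

Solve |R(x)|<1 on ℝ⁻.
x=-1.43: |R|=0.2832
R=−1: 1+23/25x = −1+2/25x ⇒ -21/25x=2 ⇒ x=2/(-21/25)=-2.3810
Confirm numerically:
  x=-2.222: |R|=0.88663 <1
  x=-1.814: |R|=0.58411 <1
  x=-1.779: |R|=0.55736 <1
  x=-1.386: |R|=0.24766 <1
  x=-2.975: |R|=1.40307 >1
  x=-2.964: |R|=1.39589 >1
Interval (-2.3810, 0).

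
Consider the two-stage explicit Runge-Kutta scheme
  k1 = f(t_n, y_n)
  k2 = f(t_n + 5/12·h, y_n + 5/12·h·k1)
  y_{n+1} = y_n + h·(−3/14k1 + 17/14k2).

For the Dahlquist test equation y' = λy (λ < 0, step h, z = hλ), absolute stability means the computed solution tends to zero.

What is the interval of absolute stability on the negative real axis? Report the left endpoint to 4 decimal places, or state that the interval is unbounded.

(-1.9765, 0).

Set f=λy, z=hλ:
  k1=λy_n ⇒ h·k1=z·y_n;  k2=λ(1+5/12z)y_n ⇒ h·k2=z(1+5/12z)y_n
  y_{n+1}/y_n = 1 − 3/14z + 17/14z(1+5/12z) = 1 + z + 85/168z²
  R(z) = 1 + z + 85/168z².

Find x<0 with |R(x)|<1.
x=-0.94: |R|=0.5071
R=1: x+85/168x²=0 ⇒ x=−168/85=-1.9765; min R=1−1/(4·85/168)=0.5059>−1
Confirm numerically:
  x=-1.894: |R|=0.92097 <1
  x=-1.539: |R|=0.65936 <1
  x=-1.413: |R|=0.59717 <1
  x=-1.371: |R|=0.58001 <1
  x=-2.564: |R|=1.76218 >1
  x=-2.379: |R|=1.48451 >1
  x=-2.310: |R|=1.38981 >1
Stable set (-1.9765, 0).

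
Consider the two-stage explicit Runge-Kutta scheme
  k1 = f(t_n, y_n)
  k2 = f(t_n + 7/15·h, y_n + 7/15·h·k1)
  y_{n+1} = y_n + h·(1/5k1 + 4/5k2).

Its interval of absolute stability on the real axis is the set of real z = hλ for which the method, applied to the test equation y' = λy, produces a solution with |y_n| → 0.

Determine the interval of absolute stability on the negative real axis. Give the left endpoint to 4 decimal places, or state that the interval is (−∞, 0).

With y'=λy (z=hλ):
  k1=λy_n ⇒ h·k1=z·y_n;  k2=λ(1+7/15z)y_n ⇒ h·k2=z(1+7/15z)y_n
  y_{n+1}/y_n = 1 + 1/5z + 4/5z(1+7/15z) = 1 + z + 28/75z²
  so R(z) = 1 + z + 28/75z².

Find x<0 with |R(x)|<1.
x=-1.45: |R|=0.3349
R=1: x+28/75x²=0 ⇒ x=−75/28=-2.6786; min R=1−1/(4·28/75)=0.3304>−1
Confirm numerically:
  x=-1.932: |R|=0.46151 <1
  x=-1.342: |R|=0.33036 <1
  x=-1.314: |R|=0.33060 <1
  x=-3.247: |R|=1.68906 >1
  x=-2.848: |R|=1.18015 >1
Stable set (-2.6786, 0).

z∈(-2.6786,0).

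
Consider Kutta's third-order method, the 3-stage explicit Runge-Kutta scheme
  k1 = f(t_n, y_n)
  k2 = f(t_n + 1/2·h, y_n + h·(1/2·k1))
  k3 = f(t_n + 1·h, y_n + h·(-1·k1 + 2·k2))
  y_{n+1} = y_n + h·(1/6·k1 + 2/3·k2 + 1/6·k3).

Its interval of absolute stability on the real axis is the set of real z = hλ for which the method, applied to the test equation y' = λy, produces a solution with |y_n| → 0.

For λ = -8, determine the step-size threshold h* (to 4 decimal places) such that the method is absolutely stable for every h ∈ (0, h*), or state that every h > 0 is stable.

Set f=λy, z=hλ:
  order 3, 3-stage ⇒ R(z)=1+z+z^2/2+z^3/6
  (e.g. R(-0.88)=0.39362, |R|=0.39362)

Find x<0 with |R(x)|<1.
x=-0.88: |R|=0.3936
|R(-1.5)|=0.0625 |R(-0.84)|=0.4140 |R(-0.6)|=0.5440
Bisect:
  x_lo=-2.8208 |R|=1.5831  x_hi=-0.2676 |R|=0.7650
  mid=-1.54416 |R|=0.03440 →hi
  mid=-2.18246 |R|=0.53346 →hi
  mid=-2.50161 |R|=0.98179 →hi
  mid=-2.66119 |R|=1.26129 →lo
  mid=-2.58140 |R|=1.11651 →lo
  mid=-2.54151 |R|=1.04792 →lo
  mid=-2.52156 |R|=1.01455 →lo
  mid=-2.51159 |R|=0.99810 →hi
  ...
  [-2.51283,-2.51268] ⇒ x*=-2.5127
So |R|<1 on (-2.5127, 0).

(-2.5127,0); λ=-8 ⇒ h* = 0.3141.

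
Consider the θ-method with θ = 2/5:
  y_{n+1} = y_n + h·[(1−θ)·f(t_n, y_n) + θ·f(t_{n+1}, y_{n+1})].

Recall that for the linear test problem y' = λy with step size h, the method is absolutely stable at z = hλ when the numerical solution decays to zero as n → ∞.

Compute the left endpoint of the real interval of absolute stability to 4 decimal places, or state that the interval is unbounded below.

z* = -10.0000.

Set f=λy, z=hλ:
  y_{n+1} = y_n + z·[3/5·y_n + 2/5·y_{n+1}] ⇒ (1 − 2/5z)y_{n+1} = (1 + 3/5z)y_n
  so R(z) = (1 + 3/5z)/(1 − 2/5z).

Find x<0 with |R(x)|<1.
x=-0.71: |R|=0.4470
R=−1: 1+3/5x = −1+2/5x ⇒ -1/5x=2 ⇒ x=2/(-1/5)=-10.0000
Confirm numerically:
  x=-6.979: |R|=0.84065 <1
  x=-6.404: |R|=0.79807 <1
  x=-4.097: |R|=0.55260 <1
  x=-10.267: |R|=1.01046 >1
  x=-10.254: |R|=1.00996 >1
  x=-10.029: |R|=1.00116 >1
Interval (-10.0000, 0).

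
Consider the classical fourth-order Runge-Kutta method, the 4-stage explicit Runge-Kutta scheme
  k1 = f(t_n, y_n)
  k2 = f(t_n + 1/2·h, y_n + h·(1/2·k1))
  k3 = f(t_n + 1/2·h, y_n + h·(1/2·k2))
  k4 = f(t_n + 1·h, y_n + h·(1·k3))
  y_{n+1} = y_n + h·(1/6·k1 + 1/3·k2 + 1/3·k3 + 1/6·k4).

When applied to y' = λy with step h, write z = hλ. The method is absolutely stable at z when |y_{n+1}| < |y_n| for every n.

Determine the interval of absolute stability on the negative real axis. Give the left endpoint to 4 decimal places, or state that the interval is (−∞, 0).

On y'=λy, z=hλ:
  order 4, 4-stage ⇒ R(z)=1+z+z^2/2+z^3/6+z^4/24
  (e.g. R(-1.09)=0.34703, |R|=0.34703)

Need |R(x)|<1, x<0.
x=-1.09: |R|=0.3470
|R(-2.58)|=0.7321 |R(-2.24)|=0.4446 |R(-1.36)|=0.2881
Bisect:
  x_lo=-3.5072 |R|=2.7570  x_hi=-0.3652 |R|=0.6941
  mid=-1.93615 |R|=0.31405 →hi
  mid=-2.72165 |R|=0.90821 →hi
  mid=-3.11440 |R|=1.62067 →lo
  mid=-2.91803 |R|=1.21927 →lo
  mid=-2.81984 |R|=1.05334 →lo
  mid=-2.77074 |R|=0.97829 →hi
  mid=-2.79529 |R|=1.01518 →lo
  ...
  [-2.78532,-2.78513] ⇒ x*=-2.7853
Interval (-2.7853, 0).

z∈(-2.7853,0).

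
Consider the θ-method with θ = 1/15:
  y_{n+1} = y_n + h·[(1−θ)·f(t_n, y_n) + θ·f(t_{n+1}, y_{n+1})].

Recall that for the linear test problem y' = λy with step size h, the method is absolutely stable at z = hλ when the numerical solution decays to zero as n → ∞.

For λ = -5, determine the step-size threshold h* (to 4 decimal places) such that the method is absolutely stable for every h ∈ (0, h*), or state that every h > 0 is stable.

(-2.3077,0); λ=-5 ⇒ h* = (30/13)/5 = 0.4615.

Set f=λy, z=hλ:
  y_{n+1} = y_n + z·[14/15·y_n + 1/15·y_{n+1}] ⇒ (1 − 1/15z)y_{n+1} = (1 + 14/15z)y_n
  Hence R(z) = (1 + 14/15z)/(1 − 1/15z).

Boundary: |R(x)|=1, x<0.
x=-0.97: |R|=0.0889
R=−1: 1+14/15x = −1+1/15x ⇒ -13/15x=2 ⇒ x=2/(-13/15)=-2.3077
Confirm numerically:
  x=-2.207: |R|=0.92393 <1
  x=-2.139: |R|=0.87205 <1
  x=-1.364: |R|=0.25031 <1
  x=-2.885: |R|=1.41963 >1
  x=-2.569: |R|=1.19335 >1
  x=-2.493: |R|=1.13771 >1
Interval (-2.3077, 0).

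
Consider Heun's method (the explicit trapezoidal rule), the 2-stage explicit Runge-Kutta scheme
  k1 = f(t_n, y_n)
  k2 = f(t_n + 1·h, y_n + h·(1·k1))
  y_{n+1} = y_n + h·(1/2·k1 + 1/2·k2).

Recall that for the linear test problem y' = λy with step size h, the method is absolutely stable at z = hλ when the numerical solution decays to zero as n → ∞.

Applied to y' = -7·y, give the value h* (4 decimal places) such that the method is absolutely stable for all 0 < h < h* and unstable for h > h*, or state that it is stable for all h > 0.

(-2.0000,0); λ=-7 ⇒ h* = 0.2857.

Test eqn y'=λy, z=hλ:
  order 2, 2-stage ⇒ R(z)=1+z+z^2/2
  (e.g. R(-0.73)=0.53645, |R|=0.53645)

Solve |R(x)|<1 on ℝ⁻.
x=-0.73: |R|=0.5364
|R(-2.38)|=1.4522 |R(-1.75)|=0.7812 |R(-1.65)|=0.7112
Bisect:
  x_lo=-2.5940 |R|=1.7705  x_hi=-0.2724 |R|=0.7647
  mid=-1.43321 |R|=0.59383 →hi
  mid=-2.01362 |R|=1.01371 →lo
  mid=-1.72341 |R|=0.76166 →hi
  mid=-1.86851 |R|=0.87716 →hi
  mid=-1.94107 |R|=0.94280 →hi
  mid=-1.97734 |R|=0.97760 →hi
  mid=-1.99548 |R|=0.99549 →hi
  mid=-2.00455 |R|=1.00456 →lo
  mid=-2.00001 |R|=1.00001 →lo
  ...
  [-2.00001,-1.99987] ⇒ x*=-2.0000
Interval (-2.0000, 0).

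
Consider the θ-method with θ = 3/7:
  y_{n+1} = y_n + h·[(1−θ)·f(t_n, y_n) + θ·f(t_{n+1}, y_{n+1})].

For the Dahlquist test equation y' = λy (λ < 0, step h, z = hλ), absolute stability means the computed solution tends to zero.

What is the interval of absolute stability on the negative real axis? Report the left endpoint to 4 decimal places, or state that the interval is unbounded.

z∈(-14.0000,0).

Test eqn y'=λy, z=hλ:
  y_{n+1} = y_n + z·[4/7·y_n + 3/7·y_{n+1}] ⇒ (1 − 3/7z)y_{n+1} = (1 + 4/7z)y_n
  ⇒ R(z) = (1 + 4/7z)/(1 − 3/7z).

Find x<0 with |R(x)|<1.
x=-1.35: |R|=0.1448
R=−1: 1+4/7x = −1+3/7x ⇒ -1/7x=2 ⇒ x=2/(-1/7)=-14.0000
Confirm numerically:
  x=-11.494: |R|=0.93959 <1
  x=-11.350: |R|=0.93544 <1
  x=-7.639: |R|=0.78738 <1
  x=-6.677: |R|=0.72909 <1
  x=-14.494: |R|=1.00979 >1
  x=-14.398: |R|=1.00793 >1
So |R|<1 on (-14.0000, 0).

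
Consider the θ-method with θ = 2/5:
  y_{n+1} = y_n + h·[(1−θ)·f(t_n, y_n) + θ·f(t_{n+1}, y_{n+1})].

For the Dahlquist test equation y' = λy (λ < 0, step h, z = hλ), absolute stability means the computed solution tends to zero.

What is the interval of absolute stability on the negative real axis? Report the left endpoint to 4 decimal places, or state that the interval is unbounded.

Set f=λy, z=hλ:
  y_{n+1} = y_n + z·[3/5·y_n + 2/5·y_{n+1}] ⇒ (1 − 2/5z)y_{n+1} = (1 + 3/5z)y_n
  Hence R(z) = (1 + 3/5z)/(1 − 2/5z).

Solve |R(x)|<1 on ℝ⁻.
x=-1.8: |R|=0.0465
R=−1: 1+3/5x = −1+2/5x ⇒ -1/5x=2 ⇒ x=2/(-1/5)=-10.0000
Confirm numerically:
  x=-9.031: |R|=0.95798 <1
  x=-7.360: |R|=0.86613 <1
  x=-7.128: |R|=0.85085 <1
  x=-5.513: |R|=0.72002 <1
  x=-10.533: |R|=1.02045 >1
  x=-10.464: |R|=1.01790 >1
  x=-10.052: |R|=1.00207 >1
So |R|<1 on (-10.0000, 0).

z∈(-10.0000,0).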